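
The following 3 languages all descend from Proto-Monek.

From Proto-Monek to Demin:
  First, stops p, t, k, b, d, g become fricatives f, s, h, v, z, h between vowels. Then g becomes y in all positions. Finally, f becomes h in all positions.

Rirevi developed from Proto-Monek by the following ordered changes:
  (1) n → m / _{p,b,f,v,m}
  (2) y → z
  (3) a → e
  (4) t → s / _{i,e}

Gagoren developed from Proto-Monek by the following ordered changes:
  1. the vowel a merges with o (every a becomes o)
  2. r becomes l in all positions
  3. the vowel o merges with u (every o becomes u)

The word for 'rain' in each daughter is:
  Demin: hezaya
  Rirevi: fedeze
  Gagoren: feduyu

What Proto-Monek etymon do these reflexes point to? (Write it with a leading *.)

Position 1: Demin has h, Rirevi has f, Gagoren has f. Rirevi preserves f here (none of its changes turn any other segment into f), so the proto-segment is *f.
Position 5: Demin has y, Rirevi has z, Gagoren has y. Gagoren preserves y here (none of its changes turn any other segment into y), so the proto-segment is *y.
This points to *fedaya. Verify forward in each daughter:
Demin: *fedaya > fezaya > hezaya  (by intervocalic lenition, unconditioned shift)
Rirevi: start from *fedaya.
  rule 1: no change — fedaya
  rule 2 (unconditioned shift): fedaya → fedaza
  rule 3 (vowel merger): fedaza → fedeze
  rule 4: no change — fedeze
  ⇒ Rirevi fedeze
Gagoren: *fedaya
  fedaya → fedoyo   [vowel merger]
  fedoyo (rule 2 does not apply)
  fedoyo → feduyu   [vowel merger]
  giving Gagoren feduyu.
Only *fedaya yields all of Demin hezaya, Rirevi fedeze, Gagoren feduyu.

*fedaya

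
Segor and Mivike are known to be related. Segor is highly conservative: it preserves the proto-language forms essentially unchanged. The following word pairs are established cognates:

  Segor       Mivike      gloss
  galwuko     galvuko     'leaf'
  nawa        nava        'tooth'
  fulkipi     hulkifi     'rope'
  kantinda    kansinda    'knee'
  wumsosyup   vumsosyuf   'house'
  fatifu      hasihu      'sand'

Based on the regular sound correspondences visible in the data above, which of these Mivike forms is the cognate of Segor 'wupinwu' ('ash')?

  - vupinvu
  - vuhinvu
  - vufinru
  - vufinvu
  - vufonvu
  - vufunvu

vufinvu

wumsosyup ~ vumsosyuf — Segor w corresponds to Mivike v word-initially before a back vowel.
fulkipi ~ hulkifi — Segor p corresponds to Mivike f between vowels (before a front vowel).
galwuko ~ galvuko — Segor w corresponds to Mivike v after a consonant, before a back vowel.
Applying these to Segor 'wupinwu':
  wupinwu → vupinwu   (w→v word-initially before a back vowel)
  vupinwu → vufinwu   (p→f between vowels (before a front vowel))
  vufinwu → vufinvu   (w→v after a consonant, before a back vowel)
So the Mivike cognate is 'vufinvu'.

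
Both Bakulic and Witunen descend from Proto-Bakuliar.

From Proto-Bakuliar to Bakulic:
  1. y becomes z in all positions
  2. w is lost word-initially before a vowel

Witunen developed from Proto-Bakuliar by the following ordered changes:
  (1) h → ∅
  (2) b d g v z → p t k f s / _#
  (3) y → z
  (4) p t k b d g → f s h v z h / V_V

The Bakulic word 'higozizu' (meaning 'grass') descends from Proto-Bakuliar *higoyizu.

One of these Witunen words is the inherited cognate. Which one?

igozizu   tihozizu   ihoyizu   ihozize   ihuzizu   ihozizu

Witunen: *higoyizu
  higoyizu → igoyizu   [h-loss]
  igoyizu (rule 2 does not apply)
  igoyizu → igozizu   [unconditioned shift]
  igozizu → ihozizu   [intervocalic lenition]
  giving Witunen ihozizu.
Among the options, 'ihozizu' alone shows every Witunen change applied in order.

ihozizu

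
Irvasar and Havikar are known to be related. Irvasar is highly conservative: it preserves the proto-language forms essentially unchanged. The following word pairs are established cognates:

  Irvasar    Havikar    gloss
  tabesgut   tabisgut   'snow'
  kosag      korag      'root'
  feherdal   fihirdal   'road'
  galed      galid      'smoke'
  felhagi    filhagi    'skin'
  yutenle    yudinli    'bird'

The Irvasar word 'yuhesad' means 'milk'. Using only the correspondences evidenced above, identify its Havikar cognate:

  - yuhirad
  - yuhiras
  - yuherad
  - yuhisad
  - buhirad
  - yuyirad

tabesgut ~ tabisgut, feherdal ~ fihirdal — Irvasar e corresponds to Havikar i after a consonant, before a consonant other than r, m, n, p, b, f, v.
kosag ~ korag — Irvasar s corresponds to Havikar r between vowels (before a back vowel).
Applying these to Irvasar 'yuhesad':
  yuhesad → yuhisad   (e→i after a consonant, before a consonant other than r, m, n, p, b, f, v)
  yuhisad → yuhirad   (s→r between vowels (before a back vowel))
So the Havikar cognate is 'yuhirad'.

yuhirad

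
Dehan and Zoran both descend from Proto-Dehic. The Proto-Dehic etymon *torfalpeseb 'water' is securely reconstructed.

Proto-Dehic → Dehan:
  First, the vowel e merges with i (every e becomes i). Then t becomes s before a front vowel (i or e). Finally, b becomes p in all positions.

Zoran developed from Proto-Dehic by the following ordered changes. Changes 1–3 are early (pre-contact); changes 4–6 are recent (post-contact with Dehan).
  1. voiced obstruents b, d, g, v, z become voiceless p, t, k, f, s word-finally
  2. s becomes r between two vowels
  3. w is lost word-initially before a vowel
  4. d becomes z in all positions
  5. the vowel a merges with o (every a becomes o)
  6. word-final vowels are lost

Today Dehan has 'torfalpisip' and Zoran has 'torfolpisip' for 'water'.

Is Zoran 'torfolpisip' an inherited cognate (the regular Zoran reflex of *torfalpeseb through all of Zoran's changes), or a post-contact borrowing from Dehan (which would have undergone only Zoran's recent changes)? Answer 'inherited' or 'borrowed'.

If inherited, *torfalpeseb would pass through all of Zoran's changes:
Zoran: start from *torfalpeseb.
  rule 1 (final devoicing): torfalpeseb → torfalpesep
  rule 2 (rhotacism): torfalpesep → torfalperep
  rule 3: no change — torfalperep
  rule 4: no change — torfalperep
  rule 5 (vowel merger): torfalperep → torfolperep
  rule 6: no change — torfolperep
  ⇒ Zoran torfolperep
If borrowed from Dehan 'torfalpisip' after the early changes, it would undergo only the recent ones:
  rule 4 (unconditioned shift): no change (torfalpisip)
  rule 5 (vowel merger): torfalpisip → torfolpisip
  rule 6 (apocope): no change (torfolpisip)
  ⇒ as a loan: torfolpisip
Zoran 'torfolpisip' matches the loan outcome 'torfolpisip', not the inherited 'torfolperep' — it skipped the early Zoran changes, so it was borrowed from Dehan.

borrowed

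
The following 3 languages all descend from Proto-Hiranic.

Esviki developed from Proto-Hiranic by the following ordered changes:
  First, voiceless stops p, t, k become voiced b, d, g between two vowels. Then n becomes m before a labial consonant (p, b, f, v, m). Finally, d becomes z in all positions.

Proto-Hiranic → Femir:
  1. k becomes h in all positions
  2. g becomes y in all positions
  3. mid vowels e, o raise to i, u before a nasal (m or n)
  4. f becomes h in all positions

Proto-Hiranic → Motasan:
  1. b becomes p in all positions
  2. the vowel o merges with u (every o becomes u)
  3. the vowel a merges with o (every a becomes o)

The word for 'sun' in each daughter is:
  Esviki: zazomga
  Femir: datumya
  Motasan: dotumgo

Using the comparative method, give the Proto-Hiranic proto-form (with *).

Position 1: Esviki has z, Femir has d, Motasan has d. Femir preserves d here (none of its changes turn any other segment into d), so the proto-segment is *d.
Position 2: Esviki has a, Femir has a, Motasan has o. Esviki preserves a here (none of its changes turn any other segment into a), so the proto-segment is *a.
Position 3: Esviki has z, Femir has t, Motasan has t. Femir preserves t here (none of its changes turn any other segment into t), so the proto-segment is *t.
Continuing position by position gives *datomga; check it forward:
Esviki: start from *datomga.
  rule 1 (intervocalic voicing): datomga → dadomga
  rule 2: no change — dadomga
  rule 3 (unconditioned shift): dadomga → zazomga
  ⇒ Esviki zazomga
Femir: *datomga > datomya > datumya  (by unconditioned shift, pre-nasal raising)
Motasan: *datomga
  datomga (rule 1 does not apply)
  datomga → datumga   [vowel merger]
  datumga → dotumgo   [vowel merger]
  giving Motasan dotumgo.
*datomga is the unique common source.

*datomga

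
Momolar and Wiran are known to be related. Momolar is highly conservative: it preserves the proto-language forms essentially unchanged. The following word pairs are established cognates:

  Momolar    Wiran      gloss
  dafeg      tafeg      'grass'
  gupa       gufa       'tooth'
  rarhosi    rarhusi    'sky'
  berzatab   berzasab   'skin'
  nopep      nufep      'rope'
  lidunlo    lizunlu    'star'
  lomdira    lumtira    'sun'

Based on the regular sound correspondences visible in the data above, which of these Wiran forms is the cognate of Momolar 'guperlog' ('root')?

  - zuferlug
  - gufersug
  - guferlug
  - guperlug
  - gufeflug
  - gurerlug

nopep ~ nufep — Momolar p corresponds to Wiran f between vowels (before a front vowel).
rarhosi ~ rarhusi — Momolar o corresponds to Wiran u after a consonant, before a consonant other than r, m, n, p, b, f, v.
Applying these to Momolar 'guperlog':
  guperlog → guferlog   (p→f between vowels (before a front vowel))
  guferlog → guferlug   (o→u after a consonant, before a consonant other than r, m, n, p, b, f, v)
So the Wiran cognate is 'guferlug'.

guferlug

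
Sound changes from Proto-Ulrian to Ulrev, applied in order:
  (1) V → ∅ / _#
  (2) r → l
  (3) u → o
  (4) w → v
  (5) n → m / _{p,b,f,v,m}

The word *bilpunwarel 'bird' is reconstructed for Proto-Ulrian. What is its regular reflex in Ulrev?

bilpomvalel

Ulrev: *bilpunwarel > bilpunwalel > bilponwalel > bilponvalel > bilpomvalel  (by unconditioned shift, vowel merger, unconditioned shift, nasal place assimilation)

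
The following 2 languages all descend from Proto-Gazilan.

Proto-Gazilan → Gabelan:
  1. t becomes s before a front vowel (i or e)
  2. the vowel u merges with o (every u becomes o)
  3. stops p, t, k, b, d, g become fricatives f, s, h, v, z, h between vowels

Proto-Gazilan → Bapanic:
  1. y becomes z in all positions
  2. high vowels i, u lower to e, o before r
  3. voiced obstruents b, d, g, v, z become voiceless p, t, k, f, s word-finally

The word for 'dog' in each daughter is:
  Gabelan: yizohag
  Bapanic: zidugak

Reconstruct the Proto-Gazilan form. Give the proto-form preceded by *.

*yidugag

Position 5: Gabelan has h, Bapanic has g. Bapanic preserves g here (none of its changes turn any other segment into g), so the proto-segment is *g.
Position 1: Gabelan has y, Bapanic has z. Gabelan preserves y here (none of its changes turn any other segment into y), so the proto-segment is *y.
Verify the candidate proto-form against each daughter:
Gabelan: start from *yidugag.
  rule 1: no change — yidugag
  rule 2 (vowel merger): yidugag → yidogag
  rule 3 (intervocalic lenition): yidogag → yizohag
  ⇒ Gabelan yizohag
Bapanic: *yidugag > zidugag > zidugak  (by unconditioned shift, final devoicing)
Only *yidugag yields all of Gabelan yizohag, Bapanic zidugak.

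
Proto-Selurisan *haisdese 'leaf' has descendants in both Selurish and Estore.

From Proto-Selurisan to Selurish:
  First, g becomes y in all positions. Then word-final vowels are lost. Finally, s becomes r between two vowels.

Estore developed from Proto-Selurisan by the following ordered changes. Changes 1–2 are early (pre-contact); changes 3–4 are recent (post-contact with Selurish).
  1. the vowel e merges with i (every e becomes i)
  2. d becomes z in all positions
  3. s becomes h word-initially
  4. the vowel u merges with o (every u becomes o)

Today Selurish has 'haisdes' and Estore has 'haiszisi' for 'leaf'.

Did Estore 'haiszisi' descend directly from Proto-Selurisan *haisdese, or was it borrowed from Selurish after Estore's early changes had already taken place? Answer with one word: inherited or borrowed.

inherited

If inherited, *haisdese would pass through all of Estore's changes:
Estore: *haisdese > haisdisi > haiszisi  (by vowel merger, unconditioned shift)
If borrowed from Selurish 'haisdes' after the early changes, it would undergo only the recent ones:
  rule 3 (debuccalisation): no change (haisdes)
  rule 4 (vowel merger): no change (haisdes)
  ⇒ as a loan: haisdes
Estore 'haiszisi' matches the inherited outcome exactly, so it is an inherited cognate, not a loan.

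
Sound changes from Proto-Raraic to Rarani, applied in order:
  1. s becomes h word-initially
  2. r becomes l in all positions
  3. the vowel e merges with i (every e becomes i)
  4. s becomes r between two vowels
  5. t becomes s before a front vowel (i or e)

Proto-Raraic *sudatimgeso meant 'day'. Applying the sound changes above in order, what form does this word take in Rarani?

hudasimgiro

Rarani: *sudatimgeso
  sudatimgeso → hudatimgeso   [debuccalisation]
  hudatimgeso (rule 2 does not apply)
  hudatimgeso → hudatimgiso   [vowel merger]
  hudatimgiso → hudatimgiro   [rhotacism]
  hudatimgiro → hudasimgiro   [palatalisation]
  giving Rarani hudasimgiro.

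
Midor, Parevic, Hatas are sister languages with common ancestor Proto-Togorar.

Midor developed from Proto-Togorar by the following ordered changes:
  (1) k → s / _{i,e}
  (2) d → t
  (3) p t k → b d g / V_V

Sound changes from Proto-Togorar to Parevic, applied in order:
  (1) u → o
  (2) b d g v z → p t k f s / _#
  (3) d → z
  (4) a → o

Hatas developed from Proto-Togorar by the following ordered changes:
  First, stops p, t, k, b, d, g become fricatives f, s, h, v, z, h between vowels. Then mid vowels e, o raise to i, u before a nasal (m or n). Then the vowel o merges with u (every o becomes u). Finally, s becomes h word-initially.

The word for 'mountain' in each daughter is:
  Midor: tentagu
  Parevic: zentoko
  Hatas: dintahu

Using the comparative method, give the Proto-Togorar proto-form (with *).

*dentaku

Position 6: Midor has g, Parevic has k, Hatas has h. Taking the neighbouring segments as reconstructed: Midor g could go back to *k or *g; Parevic k can only go back to *k; Hatas h could go back to *k or *g or *h — the one source consistent with every daughter is *k.
Position 5: Midor has a, Parevic has o, Hatas has a. Midor preserves a here (none of its changes turn any other segment into a), so the proto-segment is *a.
Position 2: Midor has e, Parevic has e, Hatas has i. Midor preserves e here (none of its changes turn any other segment into e), so the proto-segment is *e.
Continuing position by position gives *dentaku; check it forward:
Midor: *dentaku
  dentaku (rule 1 does not apply)
  dentaku → tentaku   [unconditioned shift]
  tentaku → tentagu   [intervocalic voicing]
  giving Midor tentagu.
Parevic: *dentaku > dentako > zentako > zentoko  (by vowel merger, unconditioned shift, vowel merger)
Hatas: *dentaku > dentahu > dintahu  (by intervocalic lenition, pre-nasal raising)
*dentaku is the unique common source.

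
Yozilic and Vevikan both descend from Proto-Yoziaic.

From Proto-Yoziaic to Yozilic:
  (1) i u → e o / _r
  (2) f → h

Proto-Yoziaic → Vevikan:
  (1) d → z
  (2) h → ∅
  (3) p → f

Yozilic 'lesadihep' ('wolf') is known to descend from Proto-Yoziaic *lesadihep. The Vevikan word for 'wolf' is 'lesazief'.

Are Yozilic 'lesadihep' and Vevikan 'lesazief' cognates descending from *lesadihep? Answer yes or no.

yes

Derive the expected Vevikan reflex of *lesadihep:
Vevikan: *lesadihep > lesazihep > lesaziep > lesazief  (by unconditioned shift, h-loss, unconditioned shift)
Vevikan 'lesazief' matches the regular reflex exactly, so the pair is cognate.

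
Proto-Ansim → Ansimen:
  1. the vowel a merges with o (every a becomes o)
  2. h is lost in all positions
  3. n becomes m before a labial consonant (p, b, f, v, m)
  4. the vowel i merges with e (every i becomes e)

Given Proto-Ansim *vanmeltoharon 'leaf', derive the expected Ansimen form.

Ansimen: *vanmeltoharon
  vanmeltoharon → vonmeltohoron   [vowel merger]
  vonmeltohoron → vonmeltooron   [h-loss]
  vonmeltooron → vommeltooron   [nasal place assimilation]
  vommeltooron (rule 4 does not apply)
  giving Ansimen vommeltooron.

vommeltooron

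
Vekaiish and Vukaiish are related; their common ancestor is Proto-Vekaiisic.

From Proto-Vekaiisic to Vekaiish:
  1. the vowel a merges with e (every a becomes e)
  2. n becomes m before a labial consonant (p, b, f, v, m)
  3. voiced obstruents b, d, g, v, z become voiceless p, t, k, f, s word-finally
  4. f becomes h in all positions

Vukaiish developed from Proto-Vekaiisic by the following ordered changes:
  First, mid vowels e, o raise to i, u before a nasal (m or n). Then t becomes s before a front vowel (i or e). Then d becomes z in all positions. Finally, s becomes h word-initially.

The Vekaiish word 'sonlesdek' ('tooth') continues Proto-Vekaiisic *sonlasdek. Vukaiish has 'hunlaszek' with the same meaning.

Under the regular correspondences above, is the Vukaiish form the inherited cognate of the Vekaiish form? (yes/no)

Derive the expected Vukaiish reflex of *sonlasdek:
Vukaiish: *sonlasdek
  sonlasdek → sunlasdek   [pre-nasal raising]
  sunlasdek (rule 2 does not apply)
  sunlasdek → sunlaszek   [unconditioned shift]
  sunlaszek → hunlaszek   [debuccalisation]
  giving Vukaiish hunlaszek.
Vukaiish 'hunlaszek' matches the regular reflex exactly, so the pair is cognate.

yes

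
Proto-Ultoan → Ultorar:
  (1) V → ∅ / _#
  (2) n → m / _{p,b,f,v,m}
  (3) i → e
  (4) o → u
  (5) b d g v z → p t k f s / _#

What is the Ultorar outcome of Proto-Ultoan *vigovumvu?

Ultorar: start from *vigovumvu.
  rule 1 (apocope): vigovumvu → vigovumv
  rule 2: no change — vigovumv
  rule 3 (vowel merger): vigovumv → vegovumv
  rule 4 (vowel merger): vegovumv → veguvumv
  rule 5 (final devoicing): veguvumv → veguvumf
  ⇒ Ultorar veguvumf

veguvumf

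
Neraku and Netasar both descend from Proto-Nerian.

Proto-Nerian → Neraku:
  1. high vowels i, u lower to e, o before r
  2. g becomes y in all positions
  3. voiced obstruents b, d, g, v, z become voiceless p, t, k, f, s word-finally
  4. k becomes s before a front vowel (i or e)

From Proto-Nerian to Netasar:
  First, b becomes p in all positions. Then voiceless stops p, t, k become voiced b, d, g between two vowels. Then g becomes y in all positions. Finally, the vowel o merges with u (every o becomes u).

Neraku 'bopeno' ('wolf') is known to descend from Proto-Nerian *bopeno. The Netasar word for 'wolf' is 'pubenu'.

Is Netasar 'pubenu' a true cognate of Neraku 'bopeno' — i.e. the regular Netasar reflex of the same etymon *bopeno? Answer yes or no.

yes

Derive the expected Netasar reflex of *bopeno:
Netasar: start from *bopeno.
  rule 1 (unconditioned shift): bopeno → popeno
  rule 2 (intervocalic voicing): popeno → pobeno
  rule 3: no change — pobeno
  rule 4 (vowel merger): pobeno → pubenu
  ⇒ Netasar pubenu
Netasar 'pubenu' matches the regular reflex exactly, so the pair is cognate.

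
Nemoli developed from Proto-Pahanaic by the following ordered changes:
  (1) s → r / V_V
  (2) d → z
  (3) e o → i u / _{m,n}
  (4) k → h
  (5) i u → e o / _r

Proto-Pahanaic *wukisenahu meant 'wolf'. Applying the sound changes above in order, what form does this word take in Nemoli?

wuherinahu

Nemoli: *wukisenahu
  wukisenahu → wukirenahu   [rhotacism]
  wukirenahu (rule 2 does not apply)
  wukirenahu → wukirinahu   [pre-nasal raising]
  wukirinahu → wuhirinahu   [unconditioned shift]
  wuhirinahu → wuherinahu   [pre-rhotic lowering]
  giving Nemoli wuherinahu.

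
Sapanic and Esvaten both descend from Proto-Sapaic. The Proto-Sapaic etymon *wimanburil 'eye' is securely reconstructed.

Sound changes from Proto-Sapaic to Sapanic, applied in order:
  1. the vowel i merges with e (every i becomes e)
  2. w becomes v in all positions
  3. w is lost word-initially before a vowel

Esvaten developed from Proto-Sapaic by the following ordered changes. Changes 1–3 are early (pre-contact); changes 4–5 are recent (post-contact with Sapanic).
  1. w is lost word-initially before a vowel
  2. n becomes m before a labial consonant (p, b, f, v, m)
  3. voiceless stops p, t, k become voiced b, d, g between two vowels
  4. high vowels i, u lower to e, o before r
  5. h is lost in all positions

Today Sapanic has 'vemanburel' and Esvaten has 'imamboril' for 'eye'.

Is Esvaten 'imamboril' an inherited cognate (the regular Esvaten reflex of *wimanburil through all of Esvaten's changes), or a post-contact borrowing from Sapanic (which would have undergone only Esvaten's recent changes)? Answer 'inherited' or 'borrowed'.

inherited

If inherited, *wimanburil would pass through all of Esvaten's changes:
Esvaten: *wimanburil
  wimanburil → imanburil   [glide loss]
  imanburil → imamburil   [nasal place assimilation]
  imamburil (rule 3 does not apply)
  imamburil → imamboril   [pre-rhotic lowering]
  imamboril (rule 5 does not apply)
  giving Esvaten imamboril.
If borrowed from Sapanic 'vemanburel' after the early changes, it would undergo only the recent ones:
  rule 4 (pre-rhotic lowering): vemanburel → vemanborel
  rule 5 (h-loss): no change (vemanborel)
  ⇒ as a loan: vemanborel
Esvaten 'imamboril' matches the inherited outcome exactly, so it is an inherited cognate, not a loan.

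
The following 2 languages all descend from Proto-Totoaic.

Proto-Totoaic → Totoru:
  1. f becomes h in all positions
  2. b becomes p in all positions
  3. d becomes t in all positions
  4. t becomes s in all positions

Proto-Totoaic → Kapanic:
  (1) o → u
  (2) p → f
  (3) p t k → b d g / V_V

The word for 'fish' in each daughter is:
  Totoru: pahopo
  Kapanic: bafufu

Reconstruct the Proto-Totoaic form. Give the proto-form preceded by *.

*bafopo

Position 5: Totoru has p, Kapanic has f. Taking the neighbouring segments as reconstructed: Totoru p could go back to *p or *b; Kapanic f could go back to *p or *f — the one source consistent with every daughter is *p.
Position 6: Totoru has o, Kapanic has u. Totoru preserves o here (none of its changes turn any other segment into o), so the proto-segment is *o.
This points to *bafopo. Verify forward in each daughter:
Totoru: *bafopo
  bafopo → bahopo   [unconditioned shift]
  bahopo → pahopo   [unconditioned shift]
  pahopo (rule 3 does not apply)
  pahopo (rule 4 does not apply)
  giving Totoru pahopo.
Kapanic: *bafopo
  bafopo → bafupu   [vowel merger]
  bafupu → bafufu   [unconditioned shift]
  bafufu (rule 3 does not apply)
  giving Kapanic bafufu.
No other proto-form is consistent with every reflex, so the reconstruction is *bafopo.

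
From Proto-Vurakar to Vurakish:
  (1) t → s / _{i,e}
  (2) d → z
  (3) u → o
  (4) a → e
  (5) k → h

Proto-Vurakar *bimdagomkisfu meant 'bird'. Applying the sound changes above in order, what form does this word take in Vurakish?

bimzegomhisfo

Vurakish: *bimdagomkisfu
  bimdagomkisfu (rule 1 does not apply)
  bimdagomkisfu → bimzagomkisfu   [unconditioned shift]
  bimzagomkisfu → bimzagomkisfo   [vowel merger]
  bimzagomkisfo → bimzegomkisfo   [vowel merger]
  bimzegomkisfo → bimzegomhisfo   [unconditioned shift]
  giving Vurakish bimzegomhisfo.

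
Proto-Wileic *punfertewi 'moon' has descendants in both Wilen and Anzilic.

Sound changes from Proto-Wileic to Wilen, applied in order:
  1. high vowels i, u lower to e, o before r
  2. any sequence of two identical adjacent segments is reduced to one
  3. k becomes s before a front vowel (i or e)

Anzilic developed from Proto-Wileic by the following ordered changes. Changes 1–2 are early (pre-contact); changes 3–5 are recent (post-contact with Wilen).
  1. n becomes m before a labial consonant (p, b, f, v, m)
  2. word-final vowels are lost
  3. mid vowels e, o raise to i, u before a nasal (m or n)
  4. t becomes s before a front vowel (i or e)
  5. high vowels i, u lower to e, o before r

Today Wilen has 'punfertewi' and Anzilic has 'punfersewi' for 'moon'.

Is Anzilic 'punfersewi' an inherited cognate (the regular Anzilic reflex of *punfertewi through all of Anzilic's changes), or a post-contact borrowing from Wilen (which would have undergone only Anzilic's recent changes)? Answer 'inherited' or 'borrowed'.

If inherited, *punfertewi would pass through all of Anzilic's changes:
Anzilic: *punfertewi
  punfertewi → pumfertewi   [nasal place assimilation]
  pumfertewi → pumfertew   [apocope]
  pumfertew (rule 3 does not apply)
  pumfertew → pumfersew   [palatalisation]
  pumfersew (rule 5 does not apply)
  giving Anzilic pumfersew.
If borrowed from Wilen 'punfertewi' after the early changes, it would undergo only the recent ones:
  rule 3 (pre-nasal raising): no change (punfertewi)
  rule 4 (palatalisation): punfertewi → punfersewi
  rule 5 (pre-rhotic lowering): no change (punfersewi)
  ⇒ as a loan: punfersewi
Anzilic 'punfersewi' matches the loan outcome 'punfersewi', not the inherited 'pumfersew' — it skipped the early Anzilic changes, so it was borrowed from Wilen.

borrowed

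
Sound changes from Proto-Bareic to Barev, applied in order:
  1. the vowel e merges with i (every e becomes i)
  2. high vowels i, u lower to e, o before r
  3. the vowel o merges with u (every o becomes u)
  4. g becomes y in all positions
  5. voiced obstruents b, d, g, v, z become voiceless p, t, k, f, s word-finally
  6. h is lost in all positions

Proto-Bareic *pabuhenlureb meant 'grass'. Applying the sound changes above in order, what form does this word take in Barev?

Barev: *pabuhenlureb > pabuhinlurib > pabuhinlorib > pabuhinlurib > pabuhinlurip > pabuinlurip  (by vowel merger, pre-rhotic lowering, vowel merger, final devoicing, h-loss)

pabuinlurip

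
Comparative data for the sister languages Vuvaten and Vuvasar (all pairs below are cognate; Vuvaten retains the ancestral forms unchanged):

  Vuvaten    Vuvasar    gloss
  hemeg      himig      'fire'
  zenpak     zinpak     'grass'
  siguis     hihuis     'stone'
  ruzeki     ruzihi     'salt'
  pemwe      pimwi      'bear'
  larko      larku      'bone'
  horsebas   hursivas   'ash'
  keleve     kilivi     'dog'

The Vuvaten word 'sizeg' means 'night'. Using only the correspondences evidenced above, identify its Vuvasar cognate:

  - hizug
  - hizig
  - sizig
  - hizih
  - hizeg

siguis ~ hihuis — Vuvaten s corresponds to Vuvasar h word-initially before a front vowel.
hemeg ~ himig, ruzeki ~ ruzihi — Vuvaten e corresponds to Vuvasar i after a consonant, before a consonant other than r, m, n, p, b, f, v.
Applying these to Vuvaten 'sizeg':
  sizeg → hizeg   (s→h word-initially before a front vowel)
  hizeg → hizig   (e→i after a consonant, before a consonant other than r, m, n, p, b, f, v)
So the Vuvasar cognate is 'hizig'.

hizig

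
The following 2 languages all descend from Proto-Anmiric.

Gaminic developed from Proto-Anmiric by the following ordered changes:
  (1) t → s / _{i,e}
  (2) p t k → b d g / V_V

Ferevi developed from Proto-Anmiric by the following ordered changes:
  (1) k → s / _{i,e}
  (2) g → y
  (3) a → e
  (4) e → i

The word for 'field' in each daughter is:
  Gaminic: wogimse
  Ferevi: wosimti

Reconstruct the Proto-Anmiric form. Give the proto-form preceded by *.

Position 3: Gaminic has g, Ferevi has s. Taking the neighbouring segments as reconstructed: Gaminic g could go back to *k or *g; Ferevi s could go back to *k or *s — the one source consistent with every daughter is *k.
Position 7: Gaminic has e, Ferevi has i. Gaminic preserves e here (none of its changes turn any other segment into e), so the proto-segment is *e.
Verify the candidate proto-form against each daughter:
Gaminic: *wokimte
  wokimte → wokimse   [palatalisation]
  wokimse → wogimse   [intervocalic voicing]
  giving Gaminic wogimse.
Ferevi: start from *wokimte.
  rule 1 (palatalisation): wokimte → wosimte
  rule 2: no change — wosimte
  rule 3: no change — wosimte
  rule 4 (vowel merger): wosimte → wosimti
  ⇒ Ferevi wosimti
No other proto-form is consistent with every reflex, so the reconstruction is *wokimte.

*wokimte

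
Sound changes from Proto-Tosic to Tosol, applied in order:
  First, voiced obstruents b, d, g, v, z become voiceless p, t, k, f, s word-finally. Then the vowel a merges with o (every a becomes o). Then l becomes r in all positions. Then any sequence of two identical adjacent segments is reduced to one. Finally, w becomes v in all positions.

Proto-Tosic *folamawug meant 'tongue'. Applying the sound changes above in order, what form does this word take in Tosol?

Tosol: *folamawug
  folamawug → folamawuk   [final devoicing]
  folamawuk → folomowuk   [vowel merger]
  folomowuk → foromowuk   [unconditioned shift]
  foromowuk (rule 4 does not apply)
  foromowuk → foromovuk   [unconditioned shift]
  giving Tosol foromovuk.

foromovuk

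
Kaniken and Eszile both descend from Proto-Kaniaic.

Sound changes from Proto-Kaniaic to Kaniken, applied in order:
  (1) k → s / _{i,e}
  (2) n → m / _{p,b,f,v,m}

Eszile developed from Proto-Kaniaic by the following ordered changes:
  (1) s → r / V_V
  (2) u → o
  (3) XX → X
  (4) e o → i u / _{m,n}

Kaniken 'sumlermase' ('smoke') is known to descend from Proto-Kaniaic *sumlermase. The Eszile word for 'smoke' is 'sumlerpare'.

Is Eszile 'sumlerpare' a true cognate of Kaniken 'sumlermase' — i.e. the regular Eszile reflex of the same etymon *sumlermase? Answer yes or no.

Derive the expected Eszile reflex of *sumlermase:
Eszile: *sumlermase > sumlermare > somlermare > sumlermare  (by rhotacism, vowel merger, pre-nasal raising)
The regular Eszile reflex would be 'sumlermare', but the attested form is 'sumlerpare'. The correspondence is irregular, so they are not cognates (the Eszile form has a different source).

no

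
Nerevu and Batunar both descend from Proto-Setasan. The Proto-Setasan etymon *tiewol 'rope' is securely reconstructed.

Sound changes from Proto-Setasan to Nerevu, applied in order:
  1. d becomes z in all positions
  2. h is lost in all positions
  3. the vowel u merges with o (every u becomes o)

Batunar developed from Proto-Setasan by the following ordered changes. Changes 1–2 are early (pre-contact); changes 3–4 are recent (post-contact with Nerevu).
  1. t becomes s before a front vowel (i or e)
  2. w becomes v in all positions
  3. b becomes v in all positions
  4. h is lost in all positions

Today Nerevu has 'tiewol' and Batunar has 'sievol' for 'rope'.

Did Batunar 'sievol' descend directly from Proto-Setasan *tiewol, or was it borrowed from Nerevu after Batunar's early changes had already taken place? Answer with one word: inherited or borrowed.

inherited

If inherited, *tiewol would pass through all of Batunar's changes:
Batunar: start from *tiewol.
  rule 1 (palatalisation): tiewol → siewol
  rule 2 (unconditioned shift): siewol → sievol
  rule 3: no change — sievol
  rule 4: no change — sievol
  ⇒ Batunar sievol
If borrowed from Nerevu 'tiewol' after the early changes, it would undergo only the recent ones:
  rule 3 (unconditioned shift): no change (tiewol)
  rule 4 (h-loss): no change (tiewol)
  ⇒ as a loan: tiewol
Batunar 'sievol' matches the inherited outcome exactly, so it is an inherited cognate, not a loan.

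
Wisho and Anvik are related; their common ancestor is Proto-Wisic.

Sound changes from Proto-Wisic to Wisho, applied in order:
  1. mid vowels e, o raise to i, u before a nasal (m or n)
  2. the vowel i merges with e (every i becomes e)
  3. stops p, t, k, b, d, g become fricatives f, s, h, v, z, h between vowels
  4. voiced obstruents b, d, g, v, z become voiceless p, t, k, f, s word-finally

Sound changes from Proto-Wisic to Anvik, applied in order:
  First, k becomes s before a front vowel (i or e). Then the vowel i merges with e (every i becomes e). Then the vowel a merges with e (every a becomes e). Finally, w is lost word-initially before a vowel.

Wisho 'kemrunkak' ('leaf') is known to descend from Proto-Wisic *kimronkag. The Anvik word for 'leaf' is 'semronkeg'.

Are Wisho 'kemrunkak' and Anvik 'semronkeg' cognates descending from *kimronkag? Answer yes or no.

Derive the expected Anvik reflex of *kimronkag:
Anvik: *kimronkag > simronkag > semronkag > semronkeg  (by palatalisation, vowel merger, vowel merger)
Anvik 'semronkeg' matches the regular reflex exactly, so the pair is cognate.

yes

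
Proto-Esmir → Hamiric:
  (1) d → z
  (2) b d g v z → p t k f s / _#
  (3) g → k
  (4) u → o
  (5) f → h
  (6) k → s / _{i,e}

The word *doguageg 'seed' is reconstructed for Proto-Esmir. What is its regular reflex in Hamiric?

zokoasek

Hamiric: *doguageg > zoguageg > zoguagek > zokuakek > zokoakek > zokoasek  (by unconditioned shift, final devoicing, unconditioned shift, vowel merger, palatalisation)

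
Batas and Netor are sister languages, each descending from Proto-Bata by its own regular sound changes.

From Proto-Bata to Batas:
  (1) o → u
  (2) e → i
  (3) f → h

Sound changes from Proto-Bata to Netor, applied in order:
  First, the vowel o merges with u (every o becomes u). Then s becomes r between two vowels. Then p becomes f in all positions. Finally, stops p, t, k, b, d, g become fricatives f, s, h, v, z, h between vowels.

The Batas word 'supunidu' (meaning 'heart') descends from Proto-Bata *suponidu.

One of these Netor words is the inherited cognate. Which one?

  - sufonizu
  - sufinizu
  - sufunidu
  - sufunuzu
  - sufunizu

Netor: start from *suponidu.
  rule 1 (vowel merger): suponidu → supunidu
  rule 2: no change — supunidu
  rule 3 (unconditioned shift): supunidu → sufunidu
  rule 4 (intervocalic lenition): sufunidu → sufunizu
  ⇒ Netor sufunizu
Among the options, 'sufunizu' alone shows every Netor change applied in order.

sufunizu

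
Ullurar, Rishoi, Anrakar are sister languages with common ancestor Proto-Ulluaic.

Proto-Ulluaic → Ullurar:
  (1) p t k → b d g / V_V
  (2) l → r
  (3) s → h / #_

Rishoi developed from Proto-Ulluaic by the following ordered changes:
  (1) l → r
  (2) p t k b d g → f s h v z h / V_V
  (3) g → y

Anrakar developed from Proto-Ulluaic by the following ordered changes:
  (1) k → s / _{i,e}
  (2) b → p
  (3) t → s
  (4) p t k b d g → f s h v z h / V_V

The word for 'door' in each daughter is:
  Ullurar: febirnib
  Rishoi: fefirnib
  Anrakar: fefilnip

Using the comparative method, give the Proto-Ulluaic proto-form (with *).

Position 8: Ullurar has b, Rishoi has b, Anrakar has p. Rishoi preserves b here (none of its changes turn any other segment into b), so the proto-segment is *b.
Position 5: Ullurar has r, Rishoi has r, Anrakar has l. Anrakar preserves l here (none of its changes turn any other segment into l), so the proto-segment is *l.
Verify the candidate proto-form against each daughter:
Ullurar: *fepilnib > febilnib > febirnib  (by intervocalic voicing, unconditioned shift)
Rishoi: start from *fepilnib.
  rule 1 (unconditioned shift): fepilnib → fepirnib
  rule 2 (intervocalic lenition): fepirnib → fefirnib
  rule 3: no change — fefirnib
  ⇒ Rishoi fefirnib
Anrakar: *fepilnib
  fepilnib (rule 1 does not apply)
  fepilnib → fepilnip   [unconditioned shift]
  fepilnip (rule 3 does not apply)
  fepilnip → fefilnip   [intervocalic lenition]
  giving Anrakar fefilnip.
Only *fepilnib yields all of Ullurar febirnib, Rishoi fefirnib, Anrakar fefilnip.

*fepilnib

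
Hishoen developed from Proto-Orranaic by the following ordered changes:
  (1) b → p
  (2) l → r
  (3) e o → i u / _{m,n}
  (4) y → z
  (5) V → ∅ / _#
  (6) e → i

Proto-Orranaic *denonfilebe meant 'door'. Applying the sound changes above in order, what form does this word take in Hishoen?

Hishoen: *denonfilebe
  denonfilebe → denonfilepe   [unconditioned shift]
  denonfilepe → denonfirepe   [unconditioned shift]
  denonfirepe → dinunfirepe   [pre-nasal raising]
  dinunfirepe (rule 4 does not apply)
  dinunfirepe → dinunfirep   [apocope]
  dinunfirep → dinunfirip   [vowel merger]
  giving Hishoen dinunfirip.

dinunfirip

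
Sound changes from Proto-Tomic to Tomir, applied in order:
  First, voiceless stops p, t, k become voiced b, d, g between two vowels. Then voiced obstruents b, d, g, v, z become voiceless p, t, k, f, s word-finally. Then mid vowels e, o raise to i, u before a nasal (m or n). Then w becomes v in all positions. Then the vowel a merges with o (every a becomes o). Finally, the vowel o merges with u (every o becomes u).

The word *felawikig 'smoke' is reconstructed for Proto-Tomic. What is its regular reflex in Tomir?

feluvigik

Tomir: *felawikig
  felawikig → felawigig   [intervocalic voicing]
  felawigig → felawigik   [final devoicing]
  felawigik (rule 3 does not apply)
  felawigik → felavigik   [unconditioned shift]
  felavigik → felovigik   [vowel merger]
  felovigik → feluvigik   [vowel merger]
  giving Tomir feluvigik.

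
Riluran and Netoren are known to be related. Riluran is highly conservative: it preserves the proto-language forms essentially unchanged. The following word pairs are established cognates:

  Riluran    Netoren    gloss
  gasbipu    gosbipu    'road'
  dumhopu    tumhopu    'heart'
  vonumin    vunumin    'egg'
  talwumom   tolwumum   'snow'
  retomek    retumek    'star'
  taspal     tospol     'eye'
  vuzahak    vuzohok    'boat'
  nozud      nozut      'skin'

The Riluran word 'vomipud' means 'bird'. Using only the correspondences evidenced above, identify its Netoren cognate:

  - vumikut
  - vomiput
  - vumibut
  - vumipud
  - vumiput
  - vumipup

talwumom ~ tolwumum, retomek ~ retumek — Riluran o corresponds to Netoren u after a consonant, before a nasal.
nozud ~ nozut — Riluran d corresponds to Netoren t word-finally.
Applying these to Riluran 'vomipud':
  vomipud → vumipud   (o→u after a consonant, before a nasal)
  vumipud → vumiput   (d→t word-finally)
So the Netoren cognate is 'vumiput'.

vumiput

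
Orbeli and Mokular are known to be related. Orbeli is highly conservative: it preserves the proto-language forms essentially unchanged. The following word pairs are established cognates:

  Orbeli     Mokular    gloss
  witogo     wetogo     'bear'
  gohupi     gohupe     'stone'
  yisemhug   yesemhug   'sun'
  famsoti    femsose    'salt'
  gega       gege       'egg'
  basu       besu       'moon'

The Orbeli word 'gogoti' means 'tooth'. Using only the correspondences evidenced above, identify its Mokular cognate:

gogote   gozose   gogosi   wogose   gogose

famsoti ~ femsose — Orbeli t corresponds to Mokular s between vowels (before a front vowel).
gohupi ~ gohupe, famsoti ~ femsose — Orbeli i corresponds to Mokular e word-finally.
Applying these to Orbeli 'gogoti':
  gogoti → gogosi   (t→s between vowels (before a front vowel))
  gogosi → gogose   (i→e word-finally)
So the Mokular cognate is 'gogose'.

gogose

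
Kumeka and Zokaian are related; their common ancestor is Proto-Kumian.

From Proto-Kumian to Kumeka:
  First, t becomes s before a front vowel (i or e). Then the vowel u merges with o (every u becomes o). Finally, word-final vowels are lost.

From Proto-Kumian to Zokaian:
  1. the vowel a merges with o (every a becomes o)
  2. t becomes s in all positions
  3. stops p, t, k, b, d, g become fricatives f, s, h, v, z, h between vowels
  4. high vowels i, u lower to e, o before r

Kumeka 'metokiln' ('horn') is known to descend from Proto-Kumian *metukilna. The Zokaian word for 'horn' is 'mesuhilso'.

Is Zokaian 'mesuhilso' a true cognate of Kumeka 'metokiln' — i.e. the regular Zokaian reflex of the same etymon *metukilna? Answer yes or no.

Derive the expected Zokaian reflex of *metukilna:
Zokaian: *metukilna > metukilno > mesukilno > mesuhilno  (by vowel merger, unconditioned shift, intervocalic lenition)
The regular Zokaian reflex would be 'mesuhilno', but the attested form is 'mesuhilso'. The correspondence is irregular, so they are not cognates (the Zokaian form has a different source).

no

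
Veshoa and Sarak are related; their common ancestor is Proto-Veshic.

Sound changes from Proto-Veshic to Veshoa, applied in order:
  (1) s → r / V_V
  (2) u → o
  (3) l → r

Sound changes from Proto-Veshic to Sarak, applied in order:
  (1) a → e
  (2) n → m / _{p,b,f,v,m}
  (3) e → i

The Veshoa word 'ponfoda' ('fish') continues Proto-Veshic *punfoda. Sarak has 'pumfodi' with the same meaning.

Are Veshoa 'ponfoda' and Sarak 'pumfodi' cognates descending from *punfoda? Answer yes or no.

yes

Derive the expected Sarak reflex of *punfoda:
Sarak: *punfoda > punfode > pumfode > pumfodi  (by vowel merger, nasal place assimilation, vowel merger)
Sarak 'pumfodi' matches the regular reflex exactly, so the pair is cognate.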